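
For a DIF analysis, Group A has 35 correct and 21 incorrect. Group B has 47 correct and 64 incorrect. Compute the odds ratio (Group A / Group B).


Odds_A = 35/21 = 1.6667
Odds_B = 47/64 = 0.7344
OR = Odds_A / Odds_B = 1.6667 / 0.7344
Exactly, OR = (35 * 64) / (21 * 47) = 2240 / 987
OR = 2.2695

2.2695


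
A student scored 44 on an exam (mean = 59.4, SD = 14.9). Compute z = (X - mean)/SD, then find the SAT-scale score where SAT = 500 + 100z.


z = (X - mean) / SD = (44 - 59.4) / 14.9
z = -15.4 / 14.9
z = -1.0336
SAT-scale = SAT = 500 + 100z
Carry z at full precision (z = -15.4 / 14.9) into the conversion:
SAT-scale = 500 + 100 * (-15.4 / 14.9) = 500 + -1540 / 14.9
SAT-scale = 500 + -103.3557
SAT-scale = 396.6443

396.6443


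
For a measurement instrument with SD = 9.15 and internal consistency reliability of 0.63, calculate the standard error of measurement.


SEM = SD * sqrt(1 - rxx)
SEM = 9.15 * sqrt(1 - 0.63)
SEM = 9.15 * sqrt(0.37) = 9.15 * 0.608276
SEM = 5.5657

5.5657


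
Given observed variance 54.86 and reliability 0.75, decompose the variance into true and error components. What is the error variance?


var_true = rxx * var_obs = 0.75 * 54.86 = 41.145
var_error = var_obs - var_true
var_error = 54.86 - 41.145
var_error = 13.715

13.715


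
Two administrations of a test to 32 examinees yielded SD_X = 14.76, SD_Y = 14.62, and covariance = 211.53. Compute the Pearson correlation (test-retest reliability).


r = cov(X,Y) / (SD_X * SD_Y)
r = 211.53 / (14.76 * 14.62)
r = 211.53 / 215.7912
r = 0.9803

0.9803


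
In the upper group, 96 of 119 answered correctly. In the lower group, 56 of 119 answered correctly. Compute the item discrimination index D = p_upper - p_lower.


p_upper = 96/119 = 0.8067
p_lower = 56/119 = 0.4706
D = 0.8067 - 0.4706 = 0.3361

0.3361


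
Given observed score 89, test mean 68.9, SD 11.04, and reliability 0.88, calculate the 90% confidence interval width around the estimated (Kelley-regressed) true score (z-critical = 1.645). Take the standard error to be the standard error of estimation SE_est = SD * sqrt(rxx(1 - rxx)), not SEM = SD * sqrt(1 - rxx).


True score estimate = 0.88*89 + 0.12*68.9 = 86.588
SE_est = SD * sqrt(rxx * (1 - rxx)) = 11.04 * sqrt(0.88 * 0.12) = 11.04 * sqrt(0.1056) = 3.587575
CI = T_est +/- z * SE_est, so width = 2 * z * SE_est = 2 * 1.645 * 3.587575
Width = 11.8031

11.8031


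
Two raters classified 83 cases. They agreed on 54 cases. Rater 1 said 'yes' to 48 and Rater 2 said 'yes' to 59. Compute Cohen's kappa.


P_o = 54/83 = 0.650602
P_e = (48*59 + 35*24) / 6889 = 0.533024
kappa = (P_o - P_e) / (1 - P_e)
kappa = (0.650602 - 0.533024) / (1 - 0.533024)
kappa = 0.2518

0.2518


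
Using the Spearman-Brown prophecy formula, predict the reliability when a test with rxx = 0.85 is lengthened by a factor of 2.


r_new = (n * rxx) / (1 + (n-1) * rxx)
r_new = (2 * 0.85) / (1 + 1 * 0.85)
r_new = 1.7 / 1.85
r_new = 0.9189

0.9189


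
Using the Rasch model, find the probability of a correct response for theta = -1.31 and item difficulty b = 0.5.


theta - b = -1.31 - 0.5 = -1.81
exp(-(theta - b)) = exp(1.81) = 6.1104
P = 1 / (1 + 6.1104)
P = 0.1406

0.1406


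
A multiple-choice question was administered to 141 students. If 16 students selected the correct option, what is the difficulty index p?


Item difficulty p = number correct / total examinees
p = 16 / 141
p = 0.1135

0.1135


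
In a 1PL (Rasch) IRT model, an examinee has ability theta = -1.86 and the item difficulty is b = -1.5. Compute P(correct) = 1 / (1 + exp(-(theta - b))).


theta - b = -1.86 - -1.5 = -0.36
exp(-(theta - b)) = exp(0.36) = 1.4333
P = 1 / (1 + 1.4333)
P = 0.411

0.411


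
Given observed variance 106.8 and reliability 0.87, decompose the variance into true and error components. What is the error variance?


var_true = rxx * var_obs = 0.87 * 106.8 = 92.916
var_error = var_obs - var_true
var_error = 106.8 - 92.916
var_error = 13.884

13.884


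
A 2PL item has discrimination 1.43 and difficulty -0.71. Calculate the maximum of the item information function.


For 2PL, max info at theta = b = -0.71
I_max = a^2 / 4 = 1.43^2 / 4
= 2.0449 / 4
I_max = 0.5112

0.5112


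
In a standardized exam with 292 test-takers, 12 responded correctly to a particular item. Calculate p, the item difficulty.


Item difficulty p = number correct / total examinees
p = 12 / 292
p = 0.0411

0.0411


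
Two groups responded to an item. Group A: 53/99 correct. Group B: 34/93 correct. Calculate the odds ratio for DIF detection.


Odds_A = 53/46 = 1.1522
Odds_B = 34/59 = 0.5763
OR = Odds_A / Odds_B = 1.1522 / 0.5763
Exactly, OR = (53 * 59) / (46 * 34) = 3127 / 1564
OR = 1.9994

1.9994


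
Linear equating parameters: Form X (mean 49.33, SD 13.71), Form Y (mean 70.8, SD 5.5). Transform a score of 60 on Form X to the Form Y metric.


slope = SD_Y / SD_X = 5.5 / 13.71 ~ 0.4012
intercept = mean_Y - slope * mean_X = 70.8 - (5.5 / 13.71) * 49.33 ~ 51.0104
Y = slope * X + intercept. To avoid rounding drift from the rounded slope/intercept, evaluate the equivalent form Y = mean_Y + SD_Y * (X - mean_X) / SD_X at full precision:
Y = 70.8 + 5.5 * (60 - 49.33) / 13.71
Y = 70.8 + 5.5 * 10.67 / 13.71
Y = 70.8 + 58.685 / 13.71
Y = 70.8 + 4.2805
Y = 75.0805

75.0805


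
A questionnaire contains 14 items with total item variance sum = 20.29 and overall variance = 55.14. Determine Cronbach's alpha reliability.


alpha = (k/(k-1)) * (1 - sum(si^2)/s_total^2)
= (14/13) * (1 - 20.29/55.14)
alpha = 0.6806

0.6806


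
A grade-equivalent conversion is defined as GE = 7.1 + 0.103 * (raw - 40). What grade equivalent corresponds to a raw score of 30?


raw - median = 30 - 40 = -10
slope * diff = 0.103 * -10 = -1.03
GE = 7.1 + -1.03
GE = 6.07

6.07


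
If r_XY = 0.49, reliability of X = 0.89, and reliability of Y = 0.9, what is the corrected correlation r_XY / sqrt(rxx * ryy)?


r_corrected = rxy / sqrt(rxx * ryy)
= 0.49 / sqrt(0.89 * 0.9)
= 0.49 / sqrt(0.801)
= 0.49 / 0.894986
r_corrected = 0.5475

0.5475


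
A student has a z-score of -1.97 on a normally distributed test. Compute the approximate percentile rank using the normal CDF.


CDF(z) = 0.5 * (1 + erf(z/sqrt(2)))
erf(-1.393) = -0.9512
CDF = 0.0244
Percentile rank = 0.0244 * 100 = 2.44

2.44


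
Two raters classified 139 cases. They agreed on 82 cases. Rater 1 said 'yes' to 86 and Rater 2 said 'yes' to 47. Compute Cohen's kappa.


P_o = 82/139 = 0.589928
P_e = (86*47 + 53*92) / 19321 = 0.46157
kappa = (P_o - P_e) / (1 - P_e)
kappa = (0.589928 - 0.46157) / (1 - 0.46157)
kappa = 0.2384

0.2384


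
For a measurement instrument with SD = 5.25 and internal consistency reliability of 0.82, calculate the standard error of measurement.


SEM = SD * sqrt(1 - rxx)
SEM = 5.25 * sqrt(1 - 0.82)
SEM = 5.25 * sqrt(0.18) = 5.25 * 0.424264
SEM = 2.2274

2.2274


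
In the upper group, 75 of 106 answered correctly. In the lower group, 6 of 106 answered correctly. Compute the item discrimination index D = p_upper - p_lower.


p_upper = 75/106 = 0.7075
p_lower = 6/106 = 0.0566
D = 0.7075 - 0.0566 = 0.6509

0.6509


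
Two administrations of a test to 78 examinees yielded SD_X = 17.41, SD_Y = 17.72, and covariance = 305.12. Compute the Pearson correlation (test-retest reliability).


r = cov(X,Y) / (SD_X * SD_Y)
r = 305.12 / (17.41 * 17.72)
r = 305.12 / 308.5052
r = 0.989

0.989


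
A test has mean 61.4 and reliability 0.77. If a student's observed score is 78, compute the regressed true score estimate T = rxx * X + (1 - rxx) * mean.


T_est = rxx * X + (1 - rxx) * mean
T_est = 0.77 * 78 + 0.23 * 61.4
T_est = 60.06 + 14.122
T_est = 74.182

74.182


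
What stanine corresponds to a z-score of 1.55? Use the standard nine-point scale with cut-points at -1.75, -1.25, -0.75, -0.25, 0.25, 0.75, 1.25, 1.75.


Stanine boundaries: [-1.75, -1.25, -0.75, -0.25, 0.25, 0.75, 1.25, 1.75]
z = 1.55
Check each boundary:
  z >= -1.75 -> could be stanine 2
  z >= -1.25 -> could be stanine 3
  z >= -0.75 -> could be stanine 4
  z >= -0.25 -> could be stanine 5
  z >= 0.25 -> could be stanine 6
  z >= 0.75 -> could be stanine 7
  z >= 1.25 -> could be stanine 8
  z < 1.75
Highest qualifying boundary gives stanine = 8

8


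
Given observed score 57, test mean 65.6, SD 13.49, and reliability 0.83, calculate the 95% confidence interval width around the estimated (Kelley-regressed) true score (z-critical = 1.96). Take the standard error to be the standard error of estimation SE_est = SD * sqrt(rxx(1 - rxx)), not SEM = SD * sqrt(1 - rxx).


True score estimate = 0.83*57 + 0.17*65.6 = 58.462
SE_est = SD * sqrt(rxx * (1 - rxx)) = 13.49 * sqrt(0.83 * 0.17) = 13.49 * sqrt(0.1411) = 5.067286
CI = T_est +/- z * SE_est, so width = 2 * z * SE_est = 2 * 1.96 * 5.067286
Width = 19.8638

19.8638


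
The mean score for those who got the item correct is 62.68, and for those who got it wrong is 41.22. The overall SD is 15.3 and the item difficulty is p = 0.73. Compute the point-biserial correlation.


q = 1 - p = 0.27
rpb = ((M1 - M0) / SD) * sqrt(p * q)
rpb = ((62.68 - 41.22) / 15.3) * sqrt(0.73 * 0.27)
rpb = 0.6227

0.6227


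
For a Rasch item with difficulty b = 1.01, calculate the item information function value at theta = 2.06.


P = 1/(1+exp(-(2.06-1.01))) = 0.7408
I = P*(1-P) = 0.7408 * 0.2592
I = 0.192

0.192


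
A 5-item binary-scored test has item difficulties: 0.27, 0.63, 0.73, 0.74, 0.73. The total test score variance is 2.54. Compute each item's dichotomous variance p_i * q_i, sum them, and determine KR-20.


For each item, compute p_i * q_i:
  Item 1: 0.27 * 0.73 = 0.1971
  Item 2: 0.63 * 0.37 = 0.2331
  Item 3: 0.73 * 0.27 = 0.1971
  Item 4: 0.74 * 0.26 = 0.1924
  Item 5: 0.73 * 0.27 = 0.1971
Sum(p_i * q_i) = 0.1971 + 0.2331 + 0.1971 + 0.1924 + 0.1971 = 1.0168
KR-20 = (k/(k-1)) * (1 - Sum(p_i*q_i) / Var_total)
= (5/4) * (1 - 1.0168/2.54)
= 1.25 * 0.5997
KR-20 = 0.7496

0.7496


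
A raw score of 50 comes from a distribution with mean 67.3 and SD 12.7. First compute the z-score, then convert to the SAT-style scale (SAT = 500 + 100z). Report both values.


z = (X - mean) / SD = (50 - 67.3) / 12.7
z = -17.3 / 12.7
z = -1.3622
SAT-scale = SAT = 500 + 100z
Carry z at full precision (z = -17.3 / 12.7) into the conversion:
SAT-scale = 500 + 100 * (-17.3 / 12.7) = 500 + -1730 / 12.7
SAT-scale = 500 + -136.2205
SAT-scale = 363.7795

363.7795


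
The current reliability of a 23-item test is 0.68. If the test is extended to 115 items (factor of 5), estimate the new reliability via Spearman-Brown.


r_new = (n * rxx) / (1 + (n-1) * rxx)
r_new = (5 * 0.68) / (1 + 4 * 0.68)
r_new = 3.4 / 3.72
r_new = 0.914

0.914


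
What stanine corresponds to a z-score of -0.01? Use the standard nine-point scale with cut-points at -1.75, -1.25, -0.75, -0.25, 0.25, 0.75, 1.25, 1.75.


Stanine boundaries: [-1.75, -1.25, -0.75, -0.25, 0.25, 0.75, 1.25, 1.75]
z = -0.01
Check each boundary:
  z >= -1.75 -> could be stanine 2
  z >= -1.25 -> could be stanine 3
  z >= -0.75 -> could be stanine 4
  z >= -0.25 -> could be stanine 5
  z < 0.25
  z < 0.75
  z < 1.25
  z < 1.75
Highest qualifying boundary gives stanine = 5

5


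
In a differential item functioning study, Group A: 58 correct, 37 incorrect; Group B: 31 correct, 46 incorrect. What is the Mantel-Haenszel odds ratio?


Odds_A = 58/37 = 1.5676
Odds_B = 31/46 = 0.6739
OR = Odds_A / Odds_B = 1.5676 / 0.6739
Exactly, OR = (58 * 46) / (37 * 31) = 2668 / 1147
OR = 2.3261

2.3261


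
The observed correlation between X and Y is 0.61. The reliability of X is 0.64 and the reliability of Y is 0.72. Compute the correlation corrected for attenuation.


r_corrected = rxy / sqrt(rxx * ryy)
= 0.61 / sqrt(0.64 * 0.72)
= 0.61 / sqrt(0.4608)
= 0.61 / 0.678823
r_corrected = 0.8986

0.8986


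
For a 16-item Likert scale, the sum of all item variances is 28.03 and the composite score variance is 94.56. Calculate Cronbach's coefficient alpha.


alpha = (k/(k-1)) * (1 - sum(si^2)/s_total^2)
= (16/15) * (1 - 28.03/94.56)
alpha = 0.7505

0.7505


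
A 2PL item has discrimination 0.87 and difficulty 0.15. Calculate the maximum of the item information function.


For 2PL, max info at theta = b = 0.15
I_max = a^2 / 4 = 0.87^2 / 4
= 0.7569 / 4
I_max = 0.1892

0.1892


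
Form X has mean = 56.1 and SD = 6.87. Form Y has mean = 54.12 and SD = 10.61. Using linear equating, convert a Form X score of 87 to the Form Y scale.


slope = SD_Y / SD_X = 10.61 / 6.87 ~ 1.5444
intercept = mean_Y - slope * mean_X = 54.12 - (10.61 / 6.87) * 56.1 ~ -32.5206
Y = slope * X + intercept. To avoid rounding drift from the rounded slope/intercept, evaluate the equivalent form Y = mean_Y + SD_Y * (X - mean_X) / SD_X at full precision:
Y = 54.12 + 10.61 * (87 - 56.1) / 6.87
Y = 54.12 + 10.61 * 30.9 / 6.87
Y = 54.12 + 327.849 / 6.87
Y = 54.12 + 47.7218
Y = 101.8418

101.8418


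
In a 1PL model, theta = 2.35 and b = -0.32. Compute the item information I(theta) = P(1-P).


P = 1/(1+exp(-(2.35--0.32))) = 0.9352
I = P*(1-P) = 0.9352 * 0.0648
I = 0.0606

0.0606


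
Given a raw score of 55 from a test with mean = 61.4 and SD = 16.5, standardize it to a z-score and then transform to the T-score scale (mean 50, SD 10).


z = (X - mean) / SD = (55 - 61.4) / 16.5
z = -6.4 / 16.5
z = -0.3879
T-score = T = 50 + 10z
Carry z at full precision (z = -6.4 / 16.5) into the conversion:
T-score = 50 + 10 * (-6.4 / 16.5) = 50 + -64 / 16.5
T-score = 50 + -3.8788
T-score = 46.1212

46.1212


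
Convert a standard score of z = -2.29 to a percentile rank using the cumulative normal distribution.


CDF(z) = 0.5 * (1 + erf(z/sqrt(2)))
erf(-1.6193) = -0.978
CDF = 0.011
Percentile rank = 0.011 * 100 = 1.1

1.1


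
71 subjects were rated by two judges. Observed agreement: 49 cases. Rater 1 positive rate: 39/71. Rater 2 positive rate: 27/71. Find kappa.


P_o = 49/71 = 0.690141
P_e = (39*27 + 32*44) / 5041 = 0.488197
kappa = (P_o - P_e) / (1 - P_e)
kappa = (0.690141 - 0.488197) / (1 - 0.488197)
kappa = 0.3946

0.3946


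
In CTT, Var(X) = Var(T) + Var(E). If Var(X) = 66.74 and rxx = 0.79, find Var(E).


var_true = rxx * var_obs = 0.79 * 66.74 = 52.7246
var_error = var_obs - var_true
var_error = 66.74 - 52.7246
var_error = 14.0154

14.0154


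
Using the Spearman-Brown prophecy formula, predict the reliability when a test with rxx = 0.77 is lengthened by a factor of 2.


r_new = (n * rxx) / (1 + (n-1) * rxx)
r_new = (2 * 0.77) / (1 + 1 * 0.77)
r_new = 1.54 / 1.77
r_new = 0.8701

0.8701


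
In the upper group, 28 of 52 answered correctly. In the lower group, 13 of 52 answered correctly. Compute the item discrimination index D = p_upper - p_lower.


p_upper = 28/52 = 0.5385
p_lower = 13/52 = 0.25
D = 0.5385 - 0.25 = 0.2885

0.2885


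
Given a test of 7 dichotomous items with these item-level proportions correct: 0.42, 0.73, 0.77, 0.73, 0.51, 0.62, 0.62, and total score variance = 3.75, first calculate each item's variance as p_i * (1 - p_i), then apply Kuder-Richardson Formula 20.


For each item, compute p_i * q_i:
  Item 1: 0.42 * 0.58 = 0.2436
  Item 2: 0.73 * 0.27 = 0.1971
  Item 3: 0.77 * 0.23 = 0.1771
  Item 4: 0.73 * 0.27 = 0.1971
  Item 5: 0.51 * 0.49 = 0.2499
  Item 6: 0.62 * 0.38 = 0.2356
  Item 7: 0.62 * 0.38 = 0.2356
Sum(p_i * q_i) = 0.2436 + 0.1971 + 0.1771 + 0.1971 + 0.2499 + 0.2356 + 0.2356 = 1.536
KR-20 = (k/(k-1)) * (1 - Sum(p_i*q_i) / Var_total)
= (7/6) * (1 - 1.536/3.75)
= 1.1667 * 0.5904
KR-20 = 0.6888

0.6888


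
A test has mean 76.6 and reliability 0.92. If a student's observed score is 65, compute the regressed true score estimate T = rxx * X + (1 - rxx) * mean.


T_est = rxx * X + (1 - rxx) * mean
T_est = 0.92 * 65 + 0.08 * 76.6
T_est = 59.8 + 6.128
T_est = 65.928

65.928


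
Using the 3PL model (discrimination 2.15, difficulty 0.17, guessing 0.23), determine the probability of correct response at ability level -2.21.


logit = 2.15*(-2.21 - 0.17) = -5.117
P* = 1/(1 + exp(--5.117)) = 0.006
P = 0.23 + (1 - 0.23) * 0.006
P = 0.2346

0.2346


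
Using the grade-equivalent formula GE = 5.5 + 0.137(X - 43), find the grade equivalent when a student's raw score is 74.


raw - median = 74 - 43 = 31
slope * diff = 0.137 * 31 = 4.247
GE = 5.5 + 4.247
GE = 9.747

9.747


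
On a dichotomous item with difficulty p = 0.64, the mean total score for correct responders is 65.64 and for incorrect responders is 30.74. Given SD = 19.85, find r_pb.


q = 1 - p = 0.36
rpb = ((M1 - M0) / SD) * sqrt(p * q)
rpb = ((65.64 - 30.74) / 19.85) * sqrt(0.64 * 0.36)
rpb = 0.8439

0.8439


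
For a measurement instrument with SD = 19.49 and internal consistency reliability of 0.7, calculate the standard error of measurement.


SEM = SD * sqrt(1 - rxx)
SEM = 19.49 * sqrt(1 - 0.7)
SEM = 19.49 * sqrt(0.3) = 19.49 * 0.547723
SEM = 10.6751

10.6751


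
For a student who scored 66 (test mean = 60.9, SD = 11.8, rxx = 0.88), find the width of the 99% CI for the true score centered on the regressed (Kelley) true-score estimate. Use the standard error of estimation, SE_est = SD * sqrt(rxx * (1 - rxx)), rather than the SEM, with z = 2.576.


True score estimate = 0.88*66 + 0.12*60.9 = 65.388
SE_est = SD * sqrt(rxx * (1 - rxx)) = 11.8 * sqrt(0.88 * 0.12) = 11.8 * sqrt(0.1056) = 3.834546
CI = T_est +/- z * SE_est, so width = 2 * z * SE_est = 2 * 2.576 * 3.834546
Width = 19.7556

19.7556


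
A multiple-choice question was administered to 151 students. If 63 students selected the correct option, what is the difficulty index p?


Item difficulty p = number correct / total examinees
p = 63 / 151
p = 0.4172

0.4172


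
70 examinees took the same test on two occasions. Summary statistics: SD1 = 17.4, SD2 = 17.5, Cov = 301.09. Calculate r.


r = cov(X,Y) / (SD_X * SD_Y)
r = 301.09 / (17.4 * 17.5)
r = 301.09 / 304.5
r = 0.9888

0.9888


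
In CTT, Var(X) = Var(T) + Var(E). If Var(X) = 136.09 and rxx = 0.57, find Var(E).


var_true = rxx * var_obs = 0.57 * 136.09 = 77.5713
var_error = var_obs - var_true
var_error = 136.09 - 77.5713
var_error = 58.5187

58.5187


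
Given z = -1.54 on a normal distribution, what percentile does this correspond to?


CDF(z) = 0.5 * (1 + erf(z/sqrt(2)))
erf(-1.0889) = -0.8764
CDF = 0.0618
Percentile rank = 0.0618 * 100 = 6.18

6.18


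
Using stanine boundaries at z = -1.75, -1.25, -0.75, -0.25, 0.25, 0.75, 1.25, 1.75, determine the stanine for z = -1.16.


Stanine boundaries: [-1.75, -1.25, -0.75, -0.25, 0.25, 0.75, 1.25, 1.75]
z = -1.16
Check each boundary:
  z >= -1.75 -> could be stanine 2
  z >= -1.25 -> could be stanine 3
  z < -0.75
  z < -0.25
  z < 0.25
  z < 0.75
  z < 1.25
  z < 1.75
Highest qualifying boundary gives stanine = 3

3


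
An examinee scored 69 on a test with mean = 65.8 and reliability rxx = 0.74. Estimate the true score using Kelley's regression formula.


T_est = rxx * X + (1 - rxx) * mean
T_est = 0.74 * 69 + 0.26 * 65.8
T_est = 51.06 + 17.108
T_est = 68.168

68.168


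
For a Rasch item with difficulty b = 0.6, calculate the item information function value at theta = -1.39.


P = 1/(1+exp(-(-1.39-0.6))) = 0.1203
I = P*(1-P) = 0.1203 * 0.8797
I = 0.1058

0.1058


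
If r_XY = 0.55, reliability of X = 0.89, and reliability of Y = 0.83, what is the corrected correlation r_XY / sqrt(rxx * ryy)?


r_corrected = rxy / sqrt(rxx * ryy)
= 0.55 / sqrt(0.89 * 0.83)
= 0.55 / sqrt(0.7387)
= 0.55 / 0.859477
r_corrected = 0.6399

0.6399


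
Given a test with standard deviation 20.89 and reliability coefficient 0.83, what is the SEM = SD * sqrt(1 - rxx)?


SEM = SD * sqrt(1 - rxx)
SEM = 20.89 * sqrt(1 - 0.83)
SEM = 20.89 * sqrt(0.17) = 20.89 * 0.412311
SEM = 8.6132

8.6132


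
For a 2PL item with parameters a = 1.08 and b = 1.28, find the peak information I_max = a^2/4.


For 2PL, max info at theta = b = 1.28
I_max = a^2 / 4 = 1.08^2 / 4
= 1.1664 / 4
I_max = 0.2916

0.2916


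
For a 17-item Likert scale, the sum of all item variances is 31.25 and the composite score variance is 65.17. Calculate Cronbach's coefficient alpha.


alpha = (k/(k-1)) * (1 - sum(si^2)/s_total^2)
= (17/16) * (1 - 31.25/65.17)
alpha = 0.553

0.553


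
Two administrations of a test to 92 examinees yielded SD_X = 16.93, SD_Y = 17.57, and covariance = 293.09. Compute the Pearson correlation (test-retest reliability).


r = cov(X,Y) / (SD_X * SD_Y)
r = 293.09 / (16.93 * 17.57)
r = 293.09 / 297.4601
r = 0.9853

0.9853


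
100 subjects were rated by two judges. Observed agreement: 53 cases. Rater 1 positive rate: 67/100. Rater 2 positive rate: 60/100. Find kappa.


P_o = 53/100 = 0.53
P_e = (67*60 + 33*40) / 10000 = 0.534
kappa = (P_o - P_e) / (1 - P_e)
kappa = (0.53 - 0.534) / (1 - 0.534)
kappa = -0.0086

-0.0086


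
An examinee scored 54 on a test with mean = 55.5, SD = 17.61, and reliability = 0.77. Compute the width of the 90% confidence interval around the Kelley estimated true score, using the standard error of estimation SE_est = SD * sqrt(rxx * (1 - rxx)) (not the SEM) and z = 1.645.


True score estimate = 0.77*54 + 0.23*55.5 = 54.345
SE_est = SD * sqrt(rxx * (1 - rxx)) = 17.61 * sqrt(0.77 * 0.23) = 17.61 * sqrt(0.1771) = 7.41086
CI = T_est +/- z * SE_est, so width = 2 * z * SE_est = 2 * 1.645 * 7.41086
Width = 24.3817

24.3817


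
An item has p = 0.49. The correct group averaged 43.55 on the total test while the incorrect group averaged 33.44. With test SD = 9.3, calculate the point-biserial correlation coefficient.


q = 1 - p = 0.51
rpb = ((M1 - M0) / SD) * sqrt(p * q)
rpb = ((43.55 - 33.44) / 9.3) * sqrt(0.49 * 0.51)
rpb = 0.5434

0.5434


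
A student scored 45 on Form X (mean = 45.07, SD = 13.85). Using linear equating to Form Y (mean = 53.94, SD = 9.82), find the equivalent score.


slope = SD_Y / SD_X = 9.82 / 13.85 ~ 0.709
intercept = mean_Y - slope * mean_X = 53.94 - (9.82 / 13.85) * 45.07 ~ 21.9842
Y = slope * X + intercept. To avoid rounding drift from the rounded slope/intercept, evaluate the equivalent form Y = mean_Y + SD_Y * (X - mean_X) / SD_X at full precision:
Y = 53.94 + 9.82 * (45 - 45.07) / 13.85
Y = 53.94 - 9.82 * 0.07 / 13.85
Y = 53.94 - 0.6874 / 13.85
Y = 53.94 - 0.0496
Y = 53.8904

53.8904


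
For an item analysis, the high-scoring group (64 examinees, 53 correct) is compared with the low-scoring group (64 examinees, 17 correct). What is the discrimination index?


p_upper = 53/64 = 0.8281
p_lower = 17/64 = 0.2656
D = 0.8281 - 0.2656 = 0.5625

0.5625


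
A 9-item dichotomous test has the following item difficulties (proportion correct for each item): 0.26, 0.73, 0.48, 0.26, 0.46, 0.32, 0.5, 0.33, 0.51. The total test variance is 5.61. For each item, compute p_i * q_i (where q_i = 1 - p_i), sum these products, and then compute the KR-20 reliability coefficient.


For each item, compute p_i * q_i:
  Item 1: 0.26 * 0.74 = 0.1924
  Item 2: 0.73 * 0.27 = 0.1971
  Item 3: 0.48 * 0.52 = 0.2496
  Item 4: 0.26 * 0.74 = 0.1924
  Item 5: 0.46 * 0.54 = 0.2484
  Item 6: 0.32 * 0.68 = 0.2176
  Item 7: 0.5 * 0.5 = 0.25
  Item 8: 0.33 * 0.67 = 0.2211
  Item 9: 0.51 * 0.49 = 0.2499
Sum(p_i * q_i) = 0.1924 + 0.1971 + 0.2496 + 0.1924 + 0.2484 + 0.2176 + 0.25 + 0.2211 + 0.2499 = 2.0185
KR-20 = (k/(k-1)) * (1 - Sum(p_i*q_i) / Var_total)
= (9/8) * (1 - 2.0185/5.61)
= 1.125 * 0.6402
KR-20 = 0.7202

0.7202


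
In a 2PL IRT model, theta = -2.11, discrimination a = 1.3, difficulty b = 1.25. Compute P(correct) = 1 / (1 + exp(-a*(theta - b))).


a*(theta - b) = 1.3 * (-2.11 - 1.25) = -4.368
exp(--4.368) = 78.8857
P = 1 / (1 + 78.8857)
P = 0.0125

0.0125


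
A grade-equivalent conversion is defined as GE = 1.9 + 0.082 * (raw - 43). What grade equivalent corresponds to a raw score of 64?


raw - median = 64 - 43 = 21
slope * diff = 0.082 * 21 = 1.722
GE = 1.9 + 1.722
GE = 3.622

3.622


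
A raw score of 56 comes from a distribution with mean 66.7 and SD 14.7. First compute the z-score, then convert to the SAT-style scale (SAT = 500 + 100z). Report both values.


z = (X - mean) / SD = (56 - 66.7) / 14.7
z = -10.7 / 14.7
z = -0.7279
SAT-scale = SAT = 500 + 100z
Carry z at full precision (z = -10.7 / 14.7) into the conversion:
SAT-scale = 500 + 100 * (-10.7 / 14.7) = 500 + -1070 / 14.7
SAT-scale = 500 + -72.7891
SAT-scale = 427.2109

427.2109


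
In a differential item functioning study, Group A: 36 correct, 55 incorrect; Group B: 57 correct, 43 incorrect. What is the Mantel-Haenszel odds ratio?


Odds_A = 36/55 = 0.6545
Odds_B = 57/43 = 1.3256
OR = Odds_A / Odds_B = 0.6545 / 1.3256
Exactly, OR = (36 * 43) / (55 * 57) = 1548 / 3135
OR = 0.4938

0.4938


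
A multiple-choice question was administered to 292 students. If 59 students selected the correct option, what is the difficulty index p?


Item difficulty p = number correct / total examinees
p = 59 / 292
p = 0.2021

0.2021


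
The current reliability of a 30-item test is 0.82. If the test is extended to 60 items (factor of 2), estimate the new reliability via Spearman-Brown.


r_new = (n * rxx) / (1 + (n-1) * rxx)
r_new = (2 * 0.82) / (1 + 1 * 0.82)
r_new = 1.64 / 1.82
r_new = 0.9011

0.9011


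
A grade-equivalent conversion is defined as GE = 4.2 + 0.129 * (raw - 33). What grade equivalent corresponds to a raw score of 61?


raw - median = 61 - 33 = 28
slope * diff = 0.129 * 28 = 3.612
GE = 4.2 + 3.612
GE = 7.812

7.812


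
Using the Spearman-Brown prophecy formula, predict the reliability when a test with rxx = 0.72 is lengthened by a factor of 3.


r_new = (n * rxx) / (1 + (n-1) * rxx)
r_new = (3 * 0.72) / (1 + 2 * 0.72)
r_new = 2.16 / 2.44
r_new = 0.8852

0.8852


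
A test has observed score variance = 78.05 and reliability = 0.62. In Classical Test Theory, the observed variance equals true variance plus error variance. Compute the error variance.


var_true = rxx * var_obs = 0.62 * 78.05 = 48.391
var_error = var_obs - var_true
var_error = 78.05 - 48.391
var_error = 29.659

29.659


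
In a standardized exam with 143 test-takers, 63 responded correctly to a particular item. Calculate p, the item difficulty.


Item difficulty p = number correct / total examinees
p = 63 / 143
p = 0.4406

0.4406


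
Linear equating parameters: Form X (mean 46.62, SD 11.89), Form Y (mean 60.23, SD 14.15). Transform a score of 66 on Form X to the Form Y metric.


slope = SD_Y / SD_X = 14.15 / 11.89 ~ 1.1901
intercept = mean_Y - slope * mean_X = 60.23 - (14.15 / 11.89) * 46.62 ~ 4.7487
Y = slope * X + intercept. To avoid rounding drift from the rounded slope/intercept, evaluate the equivalent form Y = mean_Y + SD_Y * (X - mean_X) / SD_X at full precision:
Y = 60.23 + 14.15 * (66 - 46.62) / 11.89
Y = 60.23 + 14.15 * 19.38 / 11.89
Y = 60.23 + 274.227 / 11.89
Y = 60.23 + 23.0637
Y = 83.2937

83.2937


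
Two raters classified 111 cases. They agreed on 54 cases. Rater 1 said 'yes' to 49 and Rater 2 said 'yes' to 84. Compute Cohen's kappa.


P_o = 54/111 = 0.486486
P_e = (49*84 + 62*27) / 12321 = 0.469929
kappa = (P_o - P_e) / (1 - P_e)
kappa = (0.486486 - 0.469929) / (1 - 0.469929)
kappa = 0.0312

0.0312


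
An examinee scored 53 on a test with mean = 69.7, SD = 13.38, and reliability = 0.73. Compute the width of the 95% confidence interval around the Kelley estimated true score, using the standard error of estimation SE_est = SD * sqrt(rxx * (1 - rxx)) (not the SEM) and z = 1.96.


True score estimate = 0.73*53 + 0.27*69.7 = 57.509
SE_est = SD * sqrt(rxx * (1 - rxx)) = 13.38 * sqrt(0.73 * 0.27) = 13.38 * sqrt(0.1971) = 5.940178
CI = T_est +/- z * SE_est, so width = 2 * z * SE_est = 2 * 1.96 * 5.940178
Width = 23.2855

23.2855


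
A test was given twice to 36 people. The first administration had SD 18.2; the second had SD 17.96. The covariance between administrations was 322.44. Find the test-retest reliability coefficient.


r = cov(X,Y) / (SD_X * SD_Y)
r = 322.44 / (18.2 * 17.96)
r = 322.44 / 326.872
r = 0.9864

0.9864


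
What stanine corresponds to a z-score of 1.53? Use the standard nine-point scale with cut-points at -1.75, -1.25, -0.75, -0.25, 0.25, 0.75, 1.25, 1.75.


Stanine boundaries: [-1.75, -1.25, -0.75, -0.25, 0.25, 0.75, 1.25, 1.75]
z = 1.53
Check each boundary:
  z >= -1.75 -> could be stanine 2
  z >= -1.25 -> could be stanine 3
  z >= -0.75 -> could be stanine 4
  z >= -0.25 -> could be stanine 5
  z >= 0.25 -> could be stanine 6
  z >= 0.75 -> could be stanine 7
  z >= 1.25 -> could be stanine 8
  z < 1.75
Highest qualifying boundary gives stanine = 8

8


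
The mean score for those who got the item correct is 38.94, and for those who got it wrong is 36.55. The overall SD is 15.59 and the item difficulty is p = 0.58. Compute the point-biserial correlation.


q = 1 - p = 0.42
rpb = ((M1 - M0) / SD) * sqrt(p * q)
rpb = ((38.94 - 36.55) / 15.59) * sqrt(0.58 * 0.42)
rpb = 0.0757

0.0757


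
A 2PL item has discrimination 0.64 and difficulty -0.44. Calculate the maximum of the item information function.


For 2PL, max info at theta = b = -0.44
I_max = a^2 / 4 = 0.64^2 / 4
= 0.4096 / 4
I_max = 0.1024

0.1024


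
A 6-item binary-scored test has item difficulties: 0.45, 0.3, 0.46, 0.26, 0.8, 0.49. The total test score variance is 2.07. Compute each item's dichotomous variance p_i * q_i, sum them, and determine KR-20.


For each item, compute p_i * q_i:
  Item 1: 0.45 * 0.55 = 0.2475
  Item 2: 0.3 * 0.7 = 0.21
  Item 3: 0.46 * 0.54 = 0.2484
  Item 4: 0.26 * 0.74 = 0.1924
  Item 5: 0.8 * 0.2 = 0.16
  Item 6: 0.49 * 0.51 = 0.2499
Sum(p_i * q_i) = 0.2475 + 0.21 + 0.2484 + 0.1924 + 0.16 + 0.2499 = 1.3082
KR-20 = (k/(k-1)) * (1 - Sum(p_i*q_i) / Var_total)
= (6/5) * (1 - 1.3082/2.07)
= 1.2 * 0.368
KR-20 = 0.4416

0.4416


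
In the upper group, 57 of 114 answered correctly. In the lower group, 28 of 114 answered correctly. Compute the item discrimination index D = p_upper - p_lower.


p_upper = 57/114 = 0.5
p_lower = 28/114 = 0.2456
D = 0.5 - 0.2456 = 0.2544

0.2544


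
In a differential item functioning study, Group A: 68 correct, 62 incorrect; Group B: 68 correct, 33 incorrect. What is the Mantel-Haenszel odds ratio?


Odds_A = 68/62 = 1.0968
Odds_B = 68/33 = 2.0606
OR = Odds_A / Odds_B = 1.0968 / 2.0606
Exactly, OR = (68 * 33) / (62 * 68) = 2244 / 4216
OR = 0.5323

0.5323


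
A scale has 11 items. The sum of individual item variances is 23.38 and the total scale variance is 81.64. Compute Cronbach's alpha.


alpha = (k/(k-1)) * (1 - sum(si^2)/s_total^2)
= (11/10) * (1 - 23.38/81.64)
alpha = 0.785

0.785


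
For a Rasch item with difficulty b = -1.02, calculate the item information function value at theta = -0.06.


P = 1/(1+exp(-(-0.06--1.02))) = 0.7231
I = P*(1-P) = 0.7231 * 0.2769
I = 0.2002

0.2002


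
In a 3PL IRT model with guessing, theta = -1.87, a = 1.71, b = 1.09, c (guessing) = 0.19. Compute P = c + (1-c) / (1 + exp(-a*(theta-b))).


logit = 1.71*(-1.87 - 1.09) = -5.0616
P* = 1/(1 + exp(--5.0616)) = 0.0063
P = 0.19 + (1 - 0.19) * 0.0063
P = 0.1951

0.1951


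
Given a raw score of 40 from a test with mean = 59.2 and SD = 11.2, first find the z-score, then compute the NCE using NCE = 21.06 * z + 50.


z = (X - mean) / SD = (40 - 59.2) / 11.2
z = -19.2 / 11.2
z = -1.7143
NCE = NCE = 21.06z + 50
Carry z at full precision (z = -19.2 / 11.2) into the conversion:
NCE = 21.06 * (-19.2 / 11.2) + 50 = -404.352 / 11.2 + 50
NCE = -36.1029 + 50
NCE = 13.8971

13.8971


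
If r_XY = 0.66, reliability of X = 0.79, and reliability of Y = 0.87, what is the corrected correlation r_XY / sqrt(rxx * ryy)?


r_corrected = rxy / sqrt(rxx * ryy)
= 0.66 / sqrt(0.79 * 0.87)
= 0.66 / sqrt(0.6873)
= 0.66 / 0.829036
r_corrected = 0.7961

0.7961


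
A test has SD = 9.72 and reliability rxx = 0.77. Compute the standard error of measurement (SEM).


SEM = SD * sqrt(1 - rxx)
SEM = 9.72 * sqrt(1 - 0.77)
SEM = 9.72 * sqrt(0.23) = 9.72 * 0.479583
SEM = 4.6615

4.6615


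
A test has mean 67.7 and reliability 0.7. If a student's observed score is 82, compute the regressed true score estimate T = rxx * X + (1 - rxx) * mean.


T_est = rxx * X + (1 - rxx) * mean
T_est = 0.7 * 82 + 0.3 * 67.7
T_est = 57.4 + 20.31
T_est = 77.71

77.71


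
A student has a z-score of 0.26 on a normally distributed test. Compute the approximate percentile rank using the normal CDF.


CDF(z) = 0.5 * (1 + erf(z/sqrt(2)))
erf(0.1838) = 0.2051
CDF = 0.6026
Percentile rank = 0.6026 * 100 = 60.26

60.26


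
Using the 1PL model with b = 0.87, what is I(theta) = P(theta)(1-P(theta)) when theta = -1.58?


P = 1/(1+exp(-(-1.58-0.87))) = 0.0794
I = P*(1-P) = 0.0794 * 0.9206
I = 0.0731

0.0731


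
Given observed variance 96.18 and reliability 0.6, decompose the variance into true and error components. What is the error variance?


var_true = rxx * var_obs = 0.6 * 96.18 = 57.708
var_error = var_obs - var_true
var_error = 96.18 - 57.708
var_error = 38.472

38.472


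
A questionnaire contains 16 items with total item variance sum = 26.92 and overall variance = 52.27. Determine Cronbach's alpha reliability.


alpha = (k/(k-1)) * (1 - sum(si^2)/s_total^2)
= (16/15) * (1 - 26.92/52.27)
alpha = 0.5173

0.5173


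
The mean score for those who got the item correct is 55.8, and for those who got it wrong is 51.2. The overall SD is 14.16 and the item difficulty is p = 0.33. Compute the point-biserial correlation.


q = 1 - p = 0.67
rpb = ((M1 - M0) / SD) * sqrt(p * q)
rpb = ((55.8 - 51.2) / 14.16) * sqrt(0.33 * 0.67)
rpb = 0.1528

0.1528


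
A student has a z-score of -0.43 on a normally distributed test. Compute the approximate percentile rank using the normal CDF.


CDF(z) = 0.5 * (1 + erf(z/sqrt(2)))
erf(-0.3041) = -0.3328
CDF = 0.3336
Percentile rank = 0.3336 * 100 = 33.36

33.36


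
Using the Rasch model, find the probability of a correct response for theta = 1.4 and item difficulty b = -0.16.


theta - b = 1.4 - -0.16 = 1.56
exp(-(theta - b)) = exp(-1.56) = 0.2101
P = 1 / (1 + 0.2101)
P = 0.8264

0.8264


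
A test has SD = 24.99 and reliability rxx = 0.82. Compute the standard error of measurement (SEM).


SEM = SD * sqrt(1 - rxx)
SEM = 24.99 * sqrt(1 - 0.82)
SEM = 24.99 * sqrt(0.18) = 24.99 * 0.424264
SEM = 10.6024

10.6024


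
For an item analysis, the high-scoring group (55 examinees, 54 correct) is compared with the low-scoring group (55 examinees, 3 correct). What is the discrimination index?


p_upper = 54/55 = 0.9818
p_lower = 3/55 = 0.0545
D = 0.9818 - 0.0545 = 0.9273

0.9273


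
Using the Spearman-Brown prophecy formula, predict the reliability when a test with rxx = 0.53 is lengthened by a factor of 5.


r_new = (n * rxx) / (1 + (n-1) * rxx)
r_new = (5 * 0.53) / (1 + 4 * 0.53)
r_new = 2.65 / 3.12
r_new = 0.8494

0.8494


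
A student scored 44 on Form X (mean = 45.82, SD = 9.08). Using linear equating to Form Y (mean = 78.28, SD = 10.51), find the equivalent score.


slope = SD_Y / SD_X = 10.51 / 9.08 ~ 1.1575
intercept = mean_Y - slope * mean_X = 78.28 - (10.51 / 9.08) * 45.82 ~ 25.2439
Y = slope * X + intercept. To avoid rounding drift from the rounded slope/intercept, evaluate the equivalent form Y = mean_Y + SD_Y * (X - mean_X) / SD_X at full precision:
Y = 78.28 + 10.51 * (44 - 45.82) / 9.08
Y = 78.28 - 10.51 * 1.82 / 9.08
Y = 78.28 - 19.1282 / 9.08
Y = 78.28 - 2.1066
Y = 76.1734

76.1734


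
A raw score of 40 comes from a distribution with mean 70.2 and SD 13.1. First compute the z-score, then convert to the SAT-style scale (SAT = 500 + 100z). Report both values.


z = (X - mean) / SD = (40 - 70.2) / 13.1
z = -30.2 / 13.1
z = -2.3053
SAT-scale = SAT = 500 + 100z
Carry z at full precision (z = -30.2 / 13.1) into the conversion:
SAT-scale = 500 + 100 * (-30.2 / 13.1) = 500 + -3020 / 13.1
SAT-scale = 500 + -230.5344
SAT-scale = 269.4656

269.4656


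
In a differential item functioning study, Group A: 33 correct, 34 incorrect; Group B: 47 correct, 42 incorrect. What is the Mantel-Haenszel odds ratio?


Odds_A = 33/34 = 0.9706
Odds_B = 47/42 = 1.119
OR = Odds_A / Odds_B = 0.9706 / 1.119
Exactly, OR = (33 * 42) / (34 * 47) = 1386 / 1598
OR = 0.8673

0.8673


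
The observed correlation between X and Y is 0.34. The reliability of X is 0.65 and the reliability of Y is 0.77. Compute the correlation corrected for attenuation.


r_corrected = rxy / sqrt(rxx * ryy)
= 0.34 / sqrt(0.65 * 0.77)
= 0.34 / sqrt(0.5005)
= 0.34 / 0.70746
r_corrected = 0.4806

0.4806


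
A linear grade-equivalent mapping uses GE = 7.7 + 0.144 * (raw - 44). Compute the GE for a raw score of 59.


raw - median = 59 - 44 = 15
slope * diff = 0.144 * 15 = 2.16
GE = 7.7 + 2.16
GE = 9.86

9.86


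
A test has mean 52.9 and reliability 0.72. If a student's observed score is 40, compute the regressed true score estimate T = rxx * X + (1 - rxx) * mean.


T_est = rxx * X + (1 - rxx) * mean
T_est = 0.72 * 40 + 0.28 * 52.9
T_est = 28.8 + 14.812
T_est = 43.612

43.612


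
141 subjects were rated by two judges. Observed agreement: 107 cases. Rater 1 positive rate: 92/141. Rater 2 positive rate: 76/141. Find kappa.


P_o = 107/141 = 0.758865
P_e = (92*76 + 49*65) / 19881 = 0.511896
kappa = (P_o - P_e) / (1 - P_e)
kappa = (0.758865 - 0.511896) / (1 - 0.511896)
kappa = 0.506

0.506


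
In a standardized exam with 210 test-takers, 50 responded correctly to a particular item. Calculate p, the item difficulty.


Item difficulty p = number correct / total examinees
p = 50 / 210
p = 0.2381

0.2381


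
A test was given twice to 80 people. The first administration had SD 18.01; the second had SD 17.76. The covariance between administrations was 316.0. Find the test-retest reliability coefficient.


r = cov(X,Y) / (SD_X * SD_Y)
r = 316.0 / (18.01 * 17.76)
r = 316.0 / 319.8576
r = 0.9879

0.9879


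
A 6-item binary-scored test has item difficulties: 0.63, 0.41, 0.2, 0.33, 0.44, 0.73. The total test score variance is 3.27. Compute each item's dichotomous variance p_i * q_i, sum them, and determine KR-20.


For each item, compute p_i * q_i:
  Item 1: 0.63 * 0.37 = 0.2331
  Item 2: 0.41 * 0.59 = 0.2419
  Item 3: 0.2 * 0.8 = 0.16
  Item 4: 0.33 * 0.67 = 0.2211
  Item 5: 0.44 * 0.56 = 0.2464
  Item 6: 0.73 * 0.27 = 0.1971
Sum(p_i * q_i) = 0.2331 + 0.2419 + 0.16 + 0.2211 + 0.2464 + 0.1971 = 1.2996
KR-20 = (k/(k-1)) * (1 - Sum(p_i*q_i) / Var_total)
= (6/5) * (1 - 1.2996/3.27)
= 1.2 * 0.6026
KR-20 = 0.7231

0.7231


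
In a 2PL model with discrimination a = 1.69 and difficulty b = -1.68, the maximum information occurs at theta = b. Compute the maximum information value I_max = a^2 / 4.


For 2PL, max info at theta = b = -1.68
I_max = a^2 / 4 = 1.69^2 / 4
= 2.8561 / 4
I_max = 0.714

0.714


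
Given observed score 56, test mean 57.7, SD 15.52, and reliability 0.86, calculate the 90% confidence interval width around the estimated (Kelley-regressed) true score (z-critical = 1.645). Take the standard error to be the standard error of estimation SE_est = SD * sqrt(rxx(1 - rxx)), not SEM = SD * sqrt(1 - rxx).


True score estimate = 0.86*56 + 0.14*57.7 = 56.238
SE_est = SD * sqrt(rxx * (1 - rxx)) = 15.52 * sqrt(0.86 * 0.14) = 15.52 * sqrt(0.1204) = 5.385239
CI = T_est +/- z * SE_est, so width = 2 * z * SE_est = 2 * 1.645 * 5.385239
Width = 17.7174

17.7174


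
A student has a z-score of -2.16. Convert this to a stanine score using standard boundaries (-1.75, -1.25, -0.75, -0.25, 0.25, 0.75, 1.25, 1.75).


Stanine boundaries: [-1.75, -1.25, -0.75, -0.25, 0.25, 0.75, 1.25, 1.75]
z = -2.16
Check each boundary:
  z < -1.75
  z < -1.25
  z < -0.75
  z < -0.25
  z < 0.25
  z < 0.75
  z < 1.25
  z < 1.75
Highest qualifying boundary gives stanine = 1

1


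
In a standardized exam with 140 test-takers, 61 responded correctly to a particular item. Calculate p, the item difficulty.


Item difficulty p = number correct / total examinees
p = 61 / 140
p = 0.4357

0.4357
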